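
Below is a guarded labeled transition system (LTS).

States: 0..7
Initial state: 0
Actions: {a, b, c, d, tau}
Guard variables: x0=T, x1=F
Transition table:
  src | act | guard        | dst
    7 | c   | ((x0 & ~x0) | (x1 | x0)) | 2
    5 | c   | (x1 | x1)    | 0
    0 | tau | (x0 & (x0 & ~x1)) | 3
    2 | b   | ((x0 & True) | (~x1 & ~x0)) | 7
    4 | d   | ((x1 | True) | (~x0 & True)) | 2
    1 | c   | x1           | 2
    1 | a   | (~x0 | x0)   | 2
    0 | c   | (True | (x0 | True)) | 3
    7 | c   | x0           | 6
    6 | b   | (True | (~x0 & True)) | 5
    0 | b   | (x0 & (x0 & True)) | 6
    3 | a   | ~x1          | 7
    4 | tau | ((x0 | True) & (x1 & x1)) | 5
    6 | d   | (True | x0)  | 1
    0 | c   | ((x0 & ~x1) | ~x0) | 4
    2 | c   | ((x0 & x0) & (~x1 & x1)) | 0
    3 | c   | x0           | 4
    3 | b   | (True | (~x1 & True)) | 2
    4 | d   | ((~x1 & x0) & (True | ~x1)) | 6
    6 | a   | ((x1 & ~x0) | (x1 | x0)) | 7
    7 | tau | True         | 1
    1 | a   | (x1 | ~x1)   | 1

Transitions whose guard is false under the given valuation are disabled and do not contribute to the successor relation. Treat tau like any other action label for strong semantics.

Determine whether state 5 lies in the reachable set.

Guard filter leaves 18 enabled edge(s).
L0 = {0}
L1 = {3,4,6}  cumulative {0,3,4,6}
L2 = {1,2,5,7}  cumulative {0,1,2,3,4,5,6,7}
Reach set: {0,1,2,3,4,5,6,7}
witness 5: b·b

Answer: REACHABLE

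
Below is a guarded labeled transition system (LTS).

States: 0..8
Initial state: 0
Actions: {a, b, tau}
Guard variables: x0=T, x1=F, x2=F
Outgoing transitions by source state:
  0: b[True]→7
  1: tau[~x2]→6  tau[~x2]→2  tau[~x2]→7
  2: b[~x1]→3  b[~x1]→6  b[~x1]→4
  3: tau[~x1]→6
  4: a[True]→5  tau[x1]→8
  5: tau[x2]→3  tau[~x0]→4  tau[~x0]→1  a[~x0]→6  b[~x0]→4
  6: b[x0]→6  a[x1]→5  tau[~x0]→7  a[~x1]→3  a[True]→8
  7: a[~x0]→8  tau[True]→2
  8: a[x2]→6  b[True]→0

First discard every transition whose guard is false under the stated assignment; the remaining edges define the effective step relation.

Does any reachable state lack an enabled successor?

Reachable = {0,2,3,4,5,6,7,8}
  0: b→7  [1 out]
  2: b→3  b→4  b→6  [3 out]
  3: tau→6  [1 out]
  4: a→5  [1 out]
  5: ∅  [no exit]
  6: a→3  a→8  b→6  [3 out]
  7: tau→2  [1 out]
  8: b→0  [1 out]
trace reaching 5: b·tau·b·a

Answer: DEADLOCK at state 5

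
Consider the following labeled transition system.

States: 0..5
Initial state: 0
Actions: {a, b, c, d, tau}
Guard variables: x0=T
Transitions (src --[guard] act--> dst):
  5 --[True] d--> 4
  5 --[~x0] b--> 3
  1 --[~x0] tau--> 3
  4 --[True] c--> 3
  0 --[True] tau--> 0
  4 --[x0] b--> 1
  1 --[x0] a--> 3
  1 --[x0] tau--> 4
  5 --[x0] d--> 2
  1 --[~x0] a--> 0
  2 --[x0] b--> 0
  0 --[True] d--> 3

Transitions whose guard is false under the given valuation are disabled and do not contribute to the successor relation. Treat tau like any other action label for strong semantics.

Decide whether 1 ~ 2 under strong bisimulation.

Answer: NOT BISIMILAR

Trace:
Refine partition for ~:
  π0 = {{0,1,2,3,4,5}}
  π1 = {{0},{1},{2},{3},{4},{5}}
6 equivalence class(es) (converged in 2)
[1]={1}  [2]={2}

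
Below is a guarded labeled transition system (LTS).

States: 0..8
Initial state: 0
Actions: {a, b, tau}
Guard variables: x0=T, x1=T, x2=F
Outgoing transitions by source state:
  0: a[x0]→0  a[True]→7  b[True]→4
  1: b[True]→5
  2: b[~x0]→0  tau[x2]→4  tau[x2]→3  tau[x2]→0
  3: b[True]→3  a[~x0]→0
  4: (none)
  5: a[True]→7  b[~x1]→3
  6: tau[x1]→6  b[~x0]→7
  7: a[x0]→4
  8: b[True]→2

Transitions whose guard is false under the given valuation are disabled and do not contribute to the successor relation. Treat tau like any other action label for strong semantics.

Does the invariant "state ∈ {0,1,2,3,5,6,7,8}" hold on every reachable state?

Answer: INVARIANT VIOLATED at state 4

Analysis:
Allowed set {0,1,2,3,5,6,7,8}
R = {0,4,7}
  0: ok
  4: outside
  7: ok
reach 4 via b — violates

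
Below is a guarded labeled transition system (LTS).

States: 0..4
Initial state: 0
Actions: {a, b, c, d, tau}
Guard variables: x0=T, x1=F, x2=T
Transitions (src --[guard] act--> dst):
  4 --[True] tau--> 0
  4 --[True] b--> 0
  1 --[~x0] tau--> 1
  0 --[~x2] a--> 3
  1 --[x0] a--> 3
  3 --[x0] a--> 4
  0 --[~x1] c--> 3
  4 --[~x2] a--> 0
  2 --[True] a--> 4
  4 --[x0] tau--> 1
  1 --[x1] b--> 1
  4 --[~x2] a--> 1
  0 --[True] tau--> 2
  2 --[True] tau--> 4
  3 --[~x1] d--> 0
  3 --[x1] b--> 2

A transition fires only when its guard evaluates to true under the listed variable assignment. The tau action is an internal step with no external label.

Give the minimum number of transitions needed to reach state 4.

Layered search for 4:
  Layer 0: {0}
  Layer 1: {2,3}
  Layer 2: {4}
depth(4)=2, e.g. c·a

Answer: 2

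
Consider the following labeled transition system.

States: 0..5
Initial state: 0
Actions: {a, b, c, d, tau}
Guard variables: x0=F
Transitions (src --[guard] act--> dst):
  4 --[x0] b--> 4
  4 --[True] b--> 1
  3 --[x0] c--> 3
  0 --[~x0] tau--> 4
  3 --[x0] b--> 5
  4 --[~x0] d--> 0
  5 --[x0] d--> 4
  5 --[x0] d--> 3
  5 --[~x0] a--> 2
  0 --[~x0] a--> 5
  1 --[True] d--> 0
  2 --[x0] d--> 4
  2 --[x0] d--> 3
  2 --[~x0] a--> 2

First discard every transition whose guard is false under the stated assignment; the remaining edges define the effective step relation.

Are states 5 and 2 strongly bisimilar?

Answer: BISIMILAR

Analysis:
Compute ~ classes (split until stable):
  round 0: {{0,1,2,3,4,5}}
  round 1: {{0},{1},{2,5},{3},{4}}
Fixed point at round 2; 5 class(es).
[5]={2,5}  [2]={2,5}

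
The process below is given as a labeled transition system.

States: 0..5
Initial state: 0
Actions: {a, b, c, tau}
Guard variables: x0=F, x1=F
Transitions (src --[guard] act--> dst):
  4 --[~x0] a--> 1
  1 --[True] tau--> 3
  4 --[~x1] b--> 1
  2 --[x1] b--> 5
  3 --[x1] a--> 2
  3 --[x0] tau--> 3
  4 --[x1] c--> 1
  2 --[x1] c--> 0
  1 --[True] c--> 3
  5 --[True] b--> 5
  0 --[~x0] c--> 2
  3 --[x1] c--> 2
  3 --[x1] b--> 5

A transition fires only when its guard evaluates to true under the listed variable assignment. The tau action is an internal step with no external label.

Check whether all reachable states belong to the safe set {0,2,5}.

Safe = {0,2,5}
Reach set: {0,2}
  0: ✓
  2: ✓

Answer: INVARIANT HOLDS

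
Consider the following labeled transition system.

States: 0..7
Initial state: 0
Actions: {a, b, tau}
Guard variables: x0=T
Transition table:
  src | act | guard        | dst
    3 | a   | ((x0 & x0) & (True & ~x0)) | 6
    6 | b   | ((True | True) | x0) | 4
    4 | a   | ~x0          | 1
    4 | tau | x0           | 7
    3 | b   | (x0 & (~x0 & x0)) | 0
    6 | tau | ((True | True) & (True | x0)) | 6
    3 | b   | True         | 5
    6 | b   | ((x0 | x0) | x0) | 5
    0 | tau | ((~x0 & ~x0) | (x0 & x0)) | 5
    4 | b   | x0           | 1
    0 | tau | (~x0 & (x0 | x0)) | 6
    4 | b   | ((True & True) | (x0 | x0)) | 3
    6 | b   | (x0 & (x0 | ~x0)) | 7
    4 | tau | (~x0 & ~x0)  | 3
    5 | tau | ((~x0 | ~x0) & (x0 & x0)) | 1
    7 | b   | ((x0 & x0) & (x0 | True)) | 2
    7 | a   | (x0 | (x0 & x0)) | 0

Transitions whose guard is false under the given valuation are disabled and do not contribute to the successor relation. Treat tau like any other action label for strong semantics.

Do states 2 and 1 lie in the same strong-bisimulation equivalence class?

Answer: BISIMILAR

Trace:
Refine partition for ~:
  π0 = {{0,1,2,3,4,5,6,7}}
  π1 = {{0},{1,2,5},{3},{4,6},{7}}
  π2 = {{0},{1,2,5},{3},{4},{6},{7}}
6 equivalence class(es) (converged in 3)
class of 2: {1,2,5}; class of 1: {1,2,5}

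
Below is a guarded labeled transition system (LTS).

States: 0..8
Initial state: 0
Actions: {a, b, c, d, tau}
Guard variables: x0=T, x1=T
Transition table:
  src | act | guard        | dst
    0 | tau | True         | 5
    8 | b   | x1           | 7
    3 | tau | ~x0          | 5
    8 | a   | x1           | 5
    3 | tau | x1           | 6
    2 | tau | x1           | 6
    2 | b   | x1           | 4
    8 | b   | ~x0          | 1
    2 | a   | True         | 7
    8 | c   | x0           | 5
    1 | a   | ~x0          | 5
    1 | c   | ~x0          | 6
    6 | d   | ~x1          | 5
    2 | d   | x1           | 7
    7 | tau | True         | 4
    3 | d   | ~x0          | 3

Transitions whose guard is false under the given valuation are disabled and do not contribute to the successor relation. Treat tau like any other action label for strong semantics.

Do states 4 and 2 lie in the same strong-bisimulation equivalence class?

Refine partition for ~:
  π0 = {{0,1,2,3,4,5,6,7,8}}
  π1 = {{0,3,7},{1,4,5,6},{2},{8}}
Fixed point at round 2; 4 class(es).
[4]={1,4,5,6}  [2]={2}

Answer: NOT BISIMILAR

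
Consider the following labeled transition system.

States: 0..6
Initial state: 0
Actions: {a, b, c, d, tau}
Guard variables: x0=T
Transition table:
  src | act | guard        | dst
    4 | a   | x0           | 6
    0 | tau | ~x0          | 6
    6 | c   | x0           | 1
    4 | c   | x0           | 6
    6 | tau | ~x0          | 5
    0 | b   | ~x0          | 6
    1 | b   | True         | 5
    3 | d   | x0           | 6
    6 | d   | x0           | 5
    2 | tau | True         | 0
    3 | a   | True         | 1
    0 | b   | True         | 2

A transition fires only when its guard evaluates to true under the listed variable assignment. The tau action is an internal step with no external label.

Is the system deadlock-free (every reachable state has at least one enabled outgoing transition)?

R = {0,2}
  0: b→2  [1 out]
  2: tau→0  [1 out]

Answer: DEADLOCK-FREE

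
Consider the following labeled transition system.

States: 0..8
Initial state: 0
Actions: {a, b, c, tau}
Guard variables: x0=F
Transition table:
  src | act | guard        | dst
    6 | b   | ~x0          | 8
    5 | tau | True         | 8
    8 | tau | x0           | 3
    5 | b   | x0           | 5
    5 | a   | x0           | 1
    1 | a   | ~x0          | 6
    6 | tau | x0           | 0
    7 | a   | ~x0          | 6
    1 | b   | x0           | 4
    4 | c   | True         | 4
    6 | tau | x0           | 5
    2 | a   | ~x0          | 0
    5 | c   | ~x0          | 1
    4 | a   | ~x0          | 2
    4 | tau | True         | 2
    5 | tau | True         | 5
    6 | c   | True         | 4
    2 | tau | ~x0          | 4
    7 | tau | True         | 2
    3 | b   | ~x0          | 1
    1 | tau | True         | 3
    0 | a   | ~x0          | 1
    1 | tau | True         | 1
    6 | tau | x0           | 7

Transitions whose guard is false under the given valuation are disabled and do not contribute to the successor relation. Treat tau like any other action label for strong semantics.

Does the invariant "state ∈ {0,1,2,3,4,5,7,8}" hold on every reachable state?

Inv-set: {0,1,2,3,4,5,7,8}
R = {0,1,2,3,4,6,8}
  0: ok
  1: ok
  2: ok
  3: ok
  4: ok
  6: VIOLATES
  8: ok
reach 6 via a·a — violates

Answer: INVARIANT VIOLATED at state 6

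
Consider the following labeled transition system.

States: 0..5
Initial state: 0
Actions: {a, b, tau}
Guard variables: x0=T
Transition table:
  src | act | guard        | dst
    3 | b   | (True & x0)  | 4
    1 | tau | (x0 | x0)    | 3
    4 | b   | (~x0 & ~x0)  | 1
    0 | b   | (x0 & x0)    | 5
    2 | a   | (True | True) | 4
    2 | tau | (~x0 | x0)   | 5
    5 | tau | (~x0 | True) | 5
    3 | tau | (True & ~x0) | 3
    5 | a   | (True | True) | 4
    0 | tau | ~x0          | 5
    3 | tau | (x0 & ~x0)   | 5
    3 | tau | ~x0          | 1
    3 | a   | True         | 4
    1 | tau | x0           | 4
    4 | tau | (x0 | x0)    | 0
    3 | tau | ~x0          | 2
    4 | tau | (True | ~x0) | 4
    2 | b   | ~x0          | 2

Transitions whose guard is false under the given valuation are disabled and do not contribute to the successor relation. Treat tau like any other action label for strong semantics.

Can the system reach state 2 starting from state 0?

Answer: UNREACHABLE

Analysis:
Guard filter leaves 11 enabled edge(s).
Layer 0: {0}
Layer 1: {5}  cumulative {0,5}
Layer 2: {4}  cumulative {0,4,5}
Reachable = {0,4,5}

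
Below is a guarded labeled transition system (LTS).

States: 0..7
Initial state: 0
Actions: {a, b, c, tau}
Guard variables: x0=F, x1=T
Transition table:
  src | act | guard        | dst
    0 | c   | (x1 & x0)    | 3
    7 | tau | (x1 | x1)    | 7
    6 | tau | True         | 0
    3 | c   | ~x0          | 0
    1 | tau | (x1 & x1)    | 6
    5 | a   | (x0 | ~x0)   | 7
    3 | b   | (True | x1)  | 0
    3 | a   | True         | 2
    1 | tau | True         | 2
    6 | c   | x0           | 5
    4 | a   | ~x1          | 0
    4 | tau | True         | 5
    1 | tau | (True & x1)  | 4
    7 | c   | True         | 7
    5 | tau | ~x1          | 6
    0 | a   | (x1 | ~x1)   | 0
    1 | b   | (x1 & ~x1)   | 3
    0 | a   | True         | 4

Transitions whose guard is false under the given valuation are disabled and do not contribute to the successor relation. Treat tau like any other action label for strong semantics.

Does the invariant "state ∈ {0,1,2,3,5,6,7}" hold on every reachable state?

Answer: INVARIANT VIOLATED at state 4

Working:
Allowed set {0,1,2,3,5,6,7}
R = {0,4,5,7}
  0: safe
  4: VIOLATES
  5: safe
  7: safe
reach 4 via a — violates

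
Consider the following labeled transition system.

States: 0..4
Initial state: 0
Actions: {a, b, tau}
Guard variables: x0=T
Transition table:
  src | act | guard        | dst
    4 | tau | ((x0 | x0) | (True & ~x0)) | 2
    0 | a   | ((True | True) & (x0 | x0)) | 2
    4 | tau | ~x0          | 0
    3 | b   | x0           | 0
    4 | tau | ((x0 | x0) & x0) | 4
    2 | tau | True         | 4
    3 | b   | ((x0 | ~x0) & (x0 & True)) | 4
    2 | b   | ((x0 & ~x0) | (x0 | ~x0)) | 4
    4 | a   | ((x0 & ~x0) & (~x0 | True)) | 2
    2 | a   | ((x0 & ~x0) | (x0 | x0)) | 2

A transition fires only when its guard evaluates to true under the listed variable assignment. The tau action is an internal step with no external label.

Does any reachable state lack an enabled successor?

Reachable = {0,2,4}
  0: a→2  [deg 1]
  2: a→2  b→4  tau→4  [deg 3]
  4: tau→2  tau→4  [deg 2]

Answer: DEADLOCK-FREE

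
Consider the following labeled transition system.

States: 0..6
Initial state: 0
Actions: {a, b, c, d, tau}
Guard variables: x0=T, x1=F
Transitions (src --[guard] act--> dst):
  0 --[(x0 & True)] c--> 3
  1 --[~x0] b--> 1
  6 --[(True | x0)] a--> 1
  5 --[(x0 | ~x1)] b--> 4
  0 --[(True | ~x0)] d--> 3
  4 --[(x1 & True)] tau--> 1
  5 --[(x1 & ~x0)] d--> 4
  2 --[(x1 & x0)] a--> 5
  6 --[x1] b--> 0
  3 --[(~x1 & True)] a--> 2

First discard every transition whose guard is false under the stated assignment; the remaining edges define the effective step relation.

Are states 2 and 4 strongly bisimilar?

Answer: BISIMILAR

Working:
Compute ~ classes (split until stable):
  π0 = {{0,1,2,3,4,5,6}}
  π1 = {{0},{1,2,4},{3,6},{5}}
Fixed point at round 2; 4 class(es).
class of 2: {1,2,4}; class of 4: {1,2,4}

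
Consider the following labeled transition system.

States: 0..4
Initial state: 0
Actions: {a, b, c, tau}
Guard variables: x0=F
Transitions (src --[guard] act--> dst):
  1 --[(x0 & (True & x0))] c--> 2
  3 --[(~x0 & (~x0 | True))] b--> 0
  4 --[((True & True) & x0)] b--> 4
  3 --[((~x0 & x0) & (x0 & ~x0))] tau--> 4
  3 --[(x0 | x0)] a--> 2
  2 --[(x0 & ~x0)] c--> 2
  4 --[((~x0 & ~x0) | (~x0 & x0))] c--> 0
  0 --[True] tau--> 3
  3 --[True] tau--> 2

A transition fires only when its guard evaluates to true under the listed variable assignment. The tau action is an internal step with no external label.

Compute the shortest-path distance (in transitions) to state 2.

Answer: 2

Trace:
BFS to 2:
  L0 = {0}
  L1 = {3}
  L2 = {2}
first hit 2 at d=2 via tau·tau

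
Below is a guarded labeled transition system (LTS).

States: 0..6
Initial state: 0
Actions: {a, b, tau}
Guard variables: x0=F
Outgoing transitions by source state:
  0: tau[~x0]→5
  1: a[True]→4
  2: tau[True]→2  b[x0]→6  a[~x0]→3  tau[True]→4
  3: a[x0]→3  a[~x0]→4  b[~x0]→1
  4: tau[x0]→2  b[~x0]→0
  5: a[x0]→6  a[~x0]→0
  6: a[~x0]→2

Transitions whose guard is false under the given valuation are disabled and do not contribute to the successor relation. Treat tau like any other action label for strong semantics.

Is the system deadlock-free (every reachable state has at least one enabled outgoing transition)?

Answer: DEADLOCK-FREE

Analysis:
Reachable = {0,5}
  0: tau→5  [1 exit(s)]
  5: a→0  [1 exit(s)]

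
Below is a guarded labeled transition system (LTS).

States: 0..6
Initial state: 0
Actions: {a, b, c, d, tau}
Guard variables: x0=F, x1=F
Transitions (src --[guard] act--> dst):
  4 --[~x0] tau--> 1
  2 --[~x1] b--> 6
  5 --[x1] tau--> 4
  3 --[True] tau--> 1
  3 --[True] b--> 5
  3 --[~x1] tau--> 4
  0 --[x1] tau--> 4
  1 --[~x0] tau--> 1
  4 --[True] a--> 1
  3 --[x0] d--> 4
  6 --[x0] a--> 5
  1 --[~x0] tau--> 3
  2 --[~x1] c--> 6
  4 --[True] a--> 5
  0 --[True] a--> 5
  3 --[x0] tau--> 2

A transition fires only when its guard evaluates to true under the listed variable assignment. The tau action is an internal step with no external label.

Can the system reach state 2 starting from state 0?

Answer: UNREACHABLE

Working:
After dropping false guards: 11 live edges.
Layer 0: {0}
Layer 1: {5}  cumulative {0,5}
Reach set: {0,5}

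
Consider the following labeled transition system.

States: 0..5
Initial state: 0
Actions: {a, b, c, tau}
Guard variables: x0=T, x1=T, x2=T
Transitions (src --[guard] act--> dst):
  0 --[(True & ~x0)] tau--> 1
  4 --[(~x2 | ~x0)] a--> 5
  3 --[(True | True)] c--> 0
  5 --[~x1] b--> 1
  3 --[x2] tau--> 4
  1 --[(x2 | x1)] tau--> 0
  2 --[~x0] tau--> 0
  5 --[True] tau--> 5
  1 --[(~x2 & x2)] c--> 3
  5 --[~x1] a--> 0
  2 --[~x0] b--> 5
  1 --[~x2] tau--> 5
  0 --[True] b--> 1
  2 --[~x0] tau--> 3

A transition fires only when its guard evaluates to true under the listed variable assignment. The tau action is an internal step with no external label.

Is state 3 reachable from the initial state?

Answer: UNREACHABLE

Working:
5 transition(s) survive guard evaluation.
L0 = {0}
L1 = {1}  total {0,1}
Reachable = {0,1}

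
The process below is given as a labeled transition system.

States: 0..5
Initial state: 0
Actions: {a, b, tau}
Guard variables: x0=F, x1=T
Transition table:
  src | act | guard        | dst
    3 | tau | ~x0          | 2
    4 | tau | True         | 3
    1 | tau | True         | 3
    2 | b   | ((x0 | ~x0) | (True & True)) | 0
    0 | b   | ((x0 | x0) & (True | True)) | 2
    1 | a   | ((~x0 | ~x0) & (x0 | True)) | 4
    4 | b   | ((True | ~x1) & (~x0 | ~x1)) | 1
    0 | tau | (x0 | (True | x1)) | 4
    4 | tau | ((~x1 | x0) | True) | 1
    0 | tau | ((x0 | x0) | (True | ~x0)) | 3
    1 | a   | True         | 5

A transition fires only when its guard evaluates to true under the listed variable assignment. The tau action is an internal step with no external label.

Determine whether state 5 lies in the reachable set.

Answer: REACHABLE

Working:
10 transition(s) survive guard evaluation.
Layer 0: {0}
Layer 1: {3,4}  now seen {0,3,4}
Layer 2: {1,2}  now seen {0,1,2,3,4}
Layer 3: {5}  now seen {0,1,2,3,4,5}
Reach set: {0,1,2,3,4,5}
witness 5: tau·tau·a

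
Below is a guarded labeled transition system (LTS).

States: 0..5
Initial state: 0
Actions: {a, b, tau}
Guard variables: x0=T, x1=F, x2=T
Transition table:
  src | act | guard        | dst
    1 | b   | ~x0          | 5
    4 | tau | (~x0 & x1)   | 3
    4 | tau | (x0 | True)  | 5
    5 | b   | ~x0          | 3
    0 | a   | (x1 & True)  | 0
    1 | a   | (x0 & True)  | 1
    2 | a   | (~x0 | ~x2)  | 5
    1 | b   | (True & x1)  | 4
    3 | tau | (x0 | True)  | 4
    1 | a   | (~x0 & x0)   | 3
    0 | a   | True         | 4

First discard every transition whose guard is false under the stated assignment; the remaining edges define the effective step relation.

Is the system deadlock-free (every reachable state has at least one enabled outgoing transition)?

Answer: DEADLOCK at state 5

Analysis:
Reach set: {0,4,5}
  0: a→4  [1 out]
  4: tau→5  [1 out]
  5: ∅  [no exit]
trace reaching 5: a·tau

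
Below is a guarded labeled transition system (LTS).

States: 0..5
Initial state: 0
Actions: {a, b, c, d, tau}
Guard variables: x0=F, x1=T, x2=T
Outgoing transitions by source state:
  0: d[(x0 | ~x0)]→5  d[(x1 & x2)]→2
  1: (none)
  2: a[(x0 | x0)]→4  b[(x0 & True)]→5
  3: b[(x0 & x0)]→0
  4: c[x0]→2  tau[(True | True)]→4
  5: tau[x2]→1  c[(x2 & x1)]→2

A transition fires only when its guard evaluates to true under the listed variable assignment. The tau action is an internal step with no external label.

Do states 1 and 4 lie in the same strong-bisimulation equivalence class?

Compute ~ classes (split until stable):
  P[0] = {{0,1,2,3,4,5}}
  P[1] = {{0},{1,2,3},{4},{5}}
Fixed point at round 2; 4 class(es).
1∈{1,2,3}, 4∈{4}

Answer: NOT BISIMILAR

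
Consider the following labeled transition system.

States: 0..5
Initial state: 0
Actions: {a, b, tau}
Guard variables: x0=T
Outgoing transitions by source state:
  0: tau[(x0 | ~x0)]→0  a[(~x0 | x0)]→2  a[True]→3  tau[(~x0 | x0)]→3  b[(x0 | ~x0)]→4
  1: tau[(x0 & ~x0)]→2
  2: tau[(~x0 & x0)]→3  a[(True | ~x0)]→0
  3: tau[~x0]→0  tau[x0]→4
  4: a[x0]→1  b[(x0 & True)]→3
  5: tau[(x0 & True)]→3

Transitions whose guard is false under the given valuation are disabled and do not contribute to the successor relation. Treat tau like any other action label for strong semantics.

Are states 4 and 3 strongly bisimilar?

Refine partition for ~:
  P[0] = {{0,1,2,3,4,5}}
  P[1] = {{0},{1},{2},{3,5},{4}}
  P[2] = {{0},{1},{2},{3},{4},{5}}
6 equivalence class(es) (converged in 3)
class of 4: {4}; class of 3: {3}

Answer: NOT BISIMILAR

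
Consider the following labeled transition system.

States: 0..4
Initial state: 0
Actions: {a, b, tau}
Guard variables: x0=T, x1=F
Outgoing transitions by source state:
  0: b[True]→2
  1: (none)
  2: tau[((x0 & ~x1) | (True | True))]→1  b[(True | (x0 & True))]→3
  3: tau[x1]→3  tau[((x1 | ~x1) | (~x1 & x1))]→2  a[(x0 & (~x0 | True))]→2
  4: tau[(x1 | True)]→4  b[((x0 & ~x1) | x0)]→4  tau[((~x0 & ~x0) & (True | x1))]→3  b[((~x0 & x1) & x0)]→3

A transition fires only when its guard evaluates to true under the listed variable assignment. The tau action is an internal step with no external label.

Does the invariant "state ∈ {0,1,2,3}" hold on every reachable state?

Inv-set: {0,1,2,3}
Reach set: {0,1,2,3}
  0: ✓
  1: ✓
  2: ✓
  3: ✓

Answer: INVARIANT HOLDS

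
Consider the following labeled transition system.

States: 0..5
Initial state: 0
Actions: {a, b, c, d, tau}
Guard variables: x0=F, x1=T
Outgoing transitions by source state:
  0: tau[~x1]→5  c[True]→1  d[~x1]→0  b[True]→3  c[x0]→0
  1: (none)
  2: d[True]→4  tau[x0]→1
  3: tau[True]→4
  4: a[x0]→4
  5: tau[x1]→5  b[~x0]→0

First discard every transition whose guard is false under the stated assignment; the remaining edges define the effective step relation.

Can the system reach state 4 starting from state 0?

Answer: REACHABLE

Trace:
6 transition(s) survive guard evaluation.
depth 0: {0}
depth 1: {1,3}  cumulative {0,1,3}
depth 2: {4}  cumulative {0,1,3,4}
R = {0,1,3,4}
trace reaching 4: b·tau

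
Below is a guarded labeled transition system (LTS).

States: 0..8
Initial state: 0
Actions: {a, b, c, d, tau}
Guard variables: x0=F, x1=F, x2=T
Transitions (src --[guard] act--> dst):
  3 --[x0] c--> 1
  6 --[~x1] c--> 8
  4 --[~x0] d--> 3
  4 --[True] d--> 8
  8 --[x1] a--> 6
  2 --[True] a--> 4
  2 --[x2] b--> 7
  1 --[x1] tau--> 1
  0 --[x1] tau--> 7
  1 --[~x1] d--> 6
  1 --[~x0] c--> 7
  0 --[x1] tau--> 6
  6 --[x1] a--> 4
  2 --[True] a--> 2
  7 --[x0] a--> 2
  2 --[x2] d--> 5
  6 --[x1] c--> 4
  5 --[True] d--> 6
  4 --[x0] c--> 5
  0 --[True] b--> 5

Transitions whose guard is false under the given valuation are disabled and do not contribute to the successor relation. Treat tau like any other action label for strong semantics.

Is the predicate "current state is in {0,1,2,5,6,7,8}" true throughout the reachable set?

Allowed set {0,1,2,5,6,7,8}
Reachable = {0,5,6,8}
  0: ok
  5: ok
  6: ok
  8: ok

Answer: INVARIANT HOLDS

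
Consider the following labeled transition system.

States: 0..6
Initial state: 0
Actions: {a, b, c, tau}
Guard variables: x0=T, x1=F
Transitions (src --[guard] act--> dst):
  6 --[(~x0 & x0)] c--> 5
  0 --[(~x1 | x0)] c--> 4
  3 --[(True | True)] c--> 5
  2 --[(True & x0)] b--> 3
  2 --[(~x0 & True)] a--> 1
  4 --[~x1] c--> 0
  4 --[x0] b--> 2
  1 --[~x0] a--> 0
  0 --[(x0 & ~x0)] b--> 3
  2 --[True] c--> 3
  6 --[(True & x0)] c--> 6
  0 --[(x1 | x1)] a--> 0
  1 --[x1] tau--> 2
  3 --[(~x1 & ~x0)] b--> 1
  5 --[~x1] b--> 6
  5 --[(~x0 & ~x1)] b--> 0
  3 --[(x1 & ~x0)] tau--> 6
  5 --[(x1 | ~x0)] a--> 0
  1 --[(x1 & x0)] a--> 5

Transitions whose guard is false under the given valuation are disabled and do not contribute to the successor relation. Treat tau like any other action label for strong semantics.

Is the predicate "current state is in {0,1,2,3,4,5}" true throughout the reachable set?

Answer: INVARIANT VIOLATED at state 6

Analysis:
Allowed set {0,1,2,3,4,5}
Reach set: {0,2,3,4,5,6}
  0: ok
  2: ok
  3: ok
  4: ok
  5: ok
  6: ✗ unsafe
witness against invariant: c·b·b·c·b → 6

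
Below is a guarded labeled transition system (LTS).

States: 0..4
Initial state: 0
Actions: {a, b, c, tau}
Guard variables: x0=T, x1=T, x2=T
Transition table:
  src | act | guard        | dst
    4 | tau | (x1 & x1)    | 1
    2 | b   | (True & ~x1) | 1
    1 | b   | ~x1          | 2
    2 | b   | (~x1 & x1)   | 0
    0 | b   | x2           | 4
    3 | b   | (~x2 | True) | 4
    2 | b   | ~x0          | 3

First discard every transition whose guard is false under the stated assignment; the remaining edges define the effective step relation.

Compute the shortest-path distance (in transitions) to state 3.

Layered search for 3:
  L0 = {0}
  L1 = {4}
  L2 = {1}
3 never appears.

Answer: UNREACHABLE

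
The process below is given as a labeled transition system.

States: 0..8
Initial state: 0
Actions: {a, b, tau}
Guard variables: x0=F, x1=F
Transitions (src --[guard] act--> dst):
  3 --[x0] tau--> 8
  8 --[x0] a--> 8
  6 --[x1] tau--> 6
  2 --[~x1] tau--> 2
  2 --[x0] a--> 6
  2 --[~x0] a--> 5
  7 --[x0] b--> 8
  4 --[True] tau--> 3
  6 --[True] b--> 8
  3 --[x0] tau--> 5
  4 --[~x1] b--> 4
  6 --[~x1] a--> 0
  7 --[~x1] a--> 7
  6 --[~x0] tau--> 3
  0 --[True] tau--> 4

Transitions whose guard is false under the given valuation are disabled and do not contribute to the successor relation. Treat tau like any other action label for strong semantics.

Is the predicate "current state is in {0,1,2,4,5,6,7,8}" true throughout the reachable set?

Safe = {0,1,2,4,5,6,7,8}
Reach set: {0,3,4}
  0: safe
  3: ✗ unsafe
  4: safe
witness against invariant: tau·tau → 3

Answer: INVARIANT VIOLATED at state 3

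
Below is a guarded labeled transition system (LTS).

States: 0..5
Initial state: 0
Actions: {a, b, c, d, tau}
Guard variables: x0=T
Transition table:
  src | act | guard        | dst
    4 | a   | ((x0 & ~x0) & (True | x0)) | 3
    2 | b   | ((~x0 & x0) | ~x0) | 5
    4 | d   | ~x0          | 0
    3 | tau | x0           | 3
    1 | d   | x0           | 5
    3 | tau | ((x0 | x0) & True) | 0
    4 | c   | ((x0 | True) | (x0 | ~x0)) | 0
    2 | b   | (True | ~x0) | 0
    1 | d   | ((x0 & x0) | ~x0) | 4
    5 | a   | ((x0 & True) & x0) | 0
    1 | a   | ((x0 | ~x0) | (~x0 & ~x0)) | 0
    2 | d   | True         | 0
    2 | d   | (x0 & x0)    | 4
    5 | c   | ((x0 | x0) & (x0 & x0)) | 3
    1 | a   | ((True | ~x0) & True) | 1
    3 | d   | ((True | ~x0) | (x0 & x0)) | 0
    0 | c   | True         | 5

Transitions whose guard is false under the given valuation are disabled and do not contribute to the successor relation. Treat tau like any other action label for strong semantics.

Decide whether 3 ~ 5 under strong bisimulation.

Bisimulation quotient by refinement:
  π0 = {{0,1,2,3,4,5}}
  π1 = {{0,4},{1},{2},{3},{5}}
  π2 = {{0},{1},{2},{3},{4},{5}}
stable after 3 split(s): 6 block(s)
[3]={3}  [5]={5}

Answer: NOT BISIMILAR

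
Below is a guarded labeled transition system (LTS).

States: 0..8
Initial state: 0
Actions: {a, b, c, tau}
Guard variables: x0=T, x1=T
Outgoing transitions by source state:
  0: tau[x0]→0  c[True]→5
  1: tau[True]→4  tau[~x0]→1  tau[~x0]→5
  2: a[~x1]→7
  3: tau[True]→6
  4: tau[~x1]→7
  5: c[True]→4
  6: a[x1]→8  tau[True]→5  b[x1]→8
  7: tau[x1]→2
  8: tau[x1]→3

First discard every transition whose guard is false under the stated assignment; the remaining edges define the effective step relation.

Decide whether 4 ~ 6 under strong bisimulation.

Compute ~ classes (split until stable):
  round 0: {{0,1,2,3,4,5,6,7,8}}
  round 1: {{0},{1,3,7,8},{2,4},{5},{6}}
  round 2: {{0},{1,7},{2,4},{3},{5},{6},{8}}
7 equivalence class(es) (converged in 3)
class of 4: {2,4}; class of 6: {6}

Answer: NOT BISIMILAR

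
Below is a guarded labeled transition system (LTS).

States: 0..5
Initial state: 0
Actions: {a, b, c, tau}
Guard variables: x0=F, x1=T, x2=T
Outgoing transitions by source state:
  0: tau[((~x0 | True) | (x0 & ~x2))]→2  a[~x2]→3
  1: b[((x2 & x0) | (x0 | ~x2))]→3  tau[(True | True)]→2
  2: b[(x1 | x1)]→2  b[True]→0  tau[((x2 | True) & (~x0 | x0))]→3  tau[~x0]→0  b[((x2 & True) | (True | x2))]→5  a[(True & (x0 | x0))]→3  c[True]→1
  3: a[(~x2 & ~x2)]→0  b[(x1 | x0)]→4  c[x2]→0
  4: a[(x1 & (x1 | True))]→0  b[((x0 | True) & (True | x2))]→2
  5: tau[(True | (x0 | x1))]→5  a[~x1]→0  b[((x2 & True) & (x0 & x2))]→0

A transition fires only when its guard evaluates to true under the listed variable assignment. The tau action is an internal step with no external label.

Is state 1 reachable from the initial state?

After dropping false guards: 13 live edges.
depth 0: {0}
depth 1: {2}  now seen {0,2}
depth 2: {1,3,5}  now seen {0,1,2,3,5}
depth 3: {4}  now seen {0,1,2,3,4,5}
Reachable = {0,1,2,3,4,5}
trace reaching 1: tau·c

Answer: REACHABLE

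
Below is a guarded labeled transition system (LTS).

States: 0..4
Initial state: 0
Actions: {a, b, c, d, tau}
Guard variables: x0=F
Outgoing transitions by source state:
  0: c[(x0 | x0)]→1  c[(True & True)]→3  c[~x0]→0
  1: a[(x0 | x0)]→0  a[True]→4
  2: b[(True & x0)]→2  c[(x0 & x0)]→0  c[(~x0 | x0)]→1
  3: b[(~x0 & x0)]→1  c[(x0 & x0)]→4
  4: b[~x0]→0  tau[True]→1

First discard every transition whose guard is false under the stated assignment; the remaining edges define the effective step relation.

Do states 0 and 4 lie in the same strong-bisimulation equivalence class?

Answer: NOT BISIMILAR

Analysis:
Compute ~ classes (split until stable):
  P[0] = {{0,1,2,3,4}}
  P[1] = {{0,2},{1},{3},{4}}
  P[2] = {{0},{1},{2},{3},{4}}
Fixed point at round 3; 5 class(es).
0∈{0}, 4∈{4}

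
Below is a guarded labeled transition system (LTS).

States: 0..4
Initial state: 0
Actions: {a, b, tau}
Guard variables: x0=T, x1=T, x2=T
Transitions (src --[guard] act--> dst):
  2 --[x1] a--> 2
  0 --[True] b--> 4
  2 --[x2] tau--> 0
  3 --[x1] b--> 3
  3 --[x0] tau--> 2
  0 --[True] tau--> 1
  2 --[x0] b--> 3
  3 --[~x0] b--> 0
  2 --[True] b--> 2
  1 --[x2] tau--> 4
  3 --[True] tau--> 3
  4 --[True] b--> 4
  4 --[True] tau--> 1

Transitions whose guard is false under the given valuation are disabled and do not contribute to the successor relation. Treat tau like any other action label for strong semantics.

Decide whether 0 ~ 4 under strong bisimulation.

Bisimulation quotient by refinement:
  π0 = {{0,1,2,3,4}}
  π1 = {{0,3,4},{1},{2}}
  π2 = {{0,4},{1},{2},{3}}
Fixed point at round 3; 4 class(es).
[0]={0,4}  [4]={0,4}

Answer: BISIMILAR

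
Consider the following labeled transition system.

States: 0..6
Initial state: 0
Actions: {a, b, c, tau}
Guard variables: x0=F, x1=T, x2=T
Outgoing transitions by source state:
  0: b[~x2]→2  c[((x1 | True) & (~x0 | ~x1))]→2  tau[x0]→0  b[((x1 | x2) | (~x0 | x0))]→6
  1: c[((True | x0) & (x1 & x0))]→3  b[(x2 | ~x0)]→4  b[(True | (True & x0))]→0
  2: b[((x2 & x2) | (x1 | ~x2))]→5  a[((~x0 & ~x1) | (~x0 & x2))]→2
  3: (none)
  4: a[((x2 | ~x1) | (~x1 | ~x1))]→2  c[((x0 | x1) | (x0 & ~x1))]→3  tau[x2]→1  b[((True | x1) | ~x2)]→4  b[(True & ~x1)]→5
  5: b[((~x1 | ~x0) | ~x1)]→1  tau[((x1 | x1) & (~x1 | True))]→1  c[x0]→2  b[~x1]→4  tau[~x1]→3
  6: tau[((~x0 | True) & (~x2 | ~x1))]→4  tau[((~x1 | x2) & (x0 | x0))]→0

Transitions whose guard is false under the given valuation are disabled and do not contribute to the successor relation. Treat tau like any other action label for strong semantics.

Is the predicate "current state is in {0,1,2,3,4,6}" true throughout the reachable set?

Answer: INVARIANT VIOLATED at state 5

Trace:
Allowed set {0,1,2,3,4,6}
Reach set: {0,1,2,3,4,5,6}
  0: safe
  1: safe
  2: safe
  3: safe
  4: safe
  5: VIOLATES
  6: safe
reach 5 via c·b — violates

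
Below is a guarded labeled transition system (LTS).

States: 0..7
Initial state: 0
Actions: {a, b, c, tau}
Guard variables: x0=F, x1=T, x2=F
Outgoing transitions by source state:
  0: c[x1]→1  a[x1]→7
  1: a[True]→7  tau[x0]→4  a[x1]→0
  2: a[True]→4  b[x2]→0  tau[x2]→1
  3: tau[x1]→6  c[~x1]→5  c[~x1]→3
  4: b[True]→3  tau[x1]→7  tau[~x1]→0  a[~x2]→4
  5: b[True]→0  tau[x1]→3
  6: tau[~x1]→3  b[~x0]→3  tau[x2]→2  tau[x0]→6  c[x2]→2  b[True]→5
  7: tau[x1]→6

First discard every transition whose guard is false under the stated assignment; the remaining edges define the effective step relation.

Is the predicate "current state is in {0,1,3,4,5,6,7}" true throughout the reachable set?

Answer: INVARIANT HOLDS

Working:
Safe = {0,1,3,4,5,6,7}
R = {0,1,3,5,6,7}
  0: safe
  1: safe
  3: safe
  5: safe
  6: safe
  7: safe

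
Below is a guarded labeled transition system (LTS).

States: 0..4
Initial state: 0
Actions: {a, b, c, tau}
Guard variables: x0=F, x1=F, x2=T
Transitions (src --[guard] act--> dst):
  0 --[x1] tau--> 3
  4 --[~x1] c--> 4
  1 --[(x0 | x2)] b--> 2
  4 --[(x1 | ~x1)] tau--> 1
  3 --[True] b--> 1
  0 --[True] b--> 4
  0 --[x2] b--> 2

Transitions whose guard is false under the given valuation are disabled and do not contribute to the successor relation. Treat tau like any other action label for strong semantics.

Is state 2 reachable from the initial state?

Answer: REACHABLE

Working:
After dropping false guards: 6 live edges.
depth 0: {0}
depth 1: {2,4}  cumulative {0,2,4}
depth 2: {1}  cumulative {0,1,2,4}
R = {0,1,2,4}
witness 2: b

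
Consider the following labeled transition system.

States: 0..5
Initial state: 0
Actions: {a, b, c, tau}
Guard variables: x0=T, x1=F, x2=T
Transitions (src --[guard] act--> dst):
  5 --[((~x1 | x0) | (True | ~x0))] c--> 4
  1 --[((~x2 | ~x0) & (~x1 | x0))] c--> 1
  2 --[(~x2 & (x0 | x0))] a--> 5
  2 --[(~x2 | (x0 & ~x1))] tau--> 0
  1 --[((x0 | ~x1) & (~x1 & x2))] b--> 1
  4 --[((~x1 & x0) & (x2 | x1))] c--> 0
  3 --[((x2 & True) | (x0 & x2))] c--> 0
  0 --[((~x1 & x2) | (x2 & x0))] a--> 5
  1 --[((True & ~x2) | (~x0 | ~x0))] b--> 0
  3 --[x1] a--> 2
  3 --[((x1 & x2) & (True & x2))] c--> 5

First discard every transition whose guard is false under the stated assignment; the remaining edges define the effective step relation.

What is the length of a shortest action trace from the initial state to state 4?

Breadth-first toward 4:
  Layer 0: {0}
  Layer 1: {5}
  Layer 2: {4}
depth(4)=2, e.g. a·c

Answer: 2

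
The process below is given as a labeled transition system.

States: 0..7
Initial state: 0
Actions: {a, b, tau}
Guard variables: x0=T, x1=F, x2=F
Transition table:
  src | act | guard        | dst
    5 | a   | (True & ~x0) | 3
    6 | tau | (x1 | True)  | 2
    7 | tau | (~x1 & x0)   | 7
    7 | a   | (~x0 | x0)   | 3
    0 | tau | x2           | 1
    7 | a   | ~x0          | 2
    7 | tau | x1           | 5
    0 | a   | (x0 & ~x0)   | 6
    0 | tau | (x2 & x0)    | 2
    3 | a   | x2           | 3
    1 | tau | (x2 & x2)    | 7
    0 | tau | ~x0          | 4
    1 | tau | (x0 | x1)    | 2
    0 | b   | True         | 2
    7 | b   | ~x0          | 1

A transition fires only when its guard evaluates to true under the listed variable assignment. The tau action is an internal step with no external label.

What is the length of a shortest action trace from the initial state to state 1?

Layered search for 1:
  Layer 0: {0}
  Layer 1: {2}
1 never appears.

Answer: UNREACHABLE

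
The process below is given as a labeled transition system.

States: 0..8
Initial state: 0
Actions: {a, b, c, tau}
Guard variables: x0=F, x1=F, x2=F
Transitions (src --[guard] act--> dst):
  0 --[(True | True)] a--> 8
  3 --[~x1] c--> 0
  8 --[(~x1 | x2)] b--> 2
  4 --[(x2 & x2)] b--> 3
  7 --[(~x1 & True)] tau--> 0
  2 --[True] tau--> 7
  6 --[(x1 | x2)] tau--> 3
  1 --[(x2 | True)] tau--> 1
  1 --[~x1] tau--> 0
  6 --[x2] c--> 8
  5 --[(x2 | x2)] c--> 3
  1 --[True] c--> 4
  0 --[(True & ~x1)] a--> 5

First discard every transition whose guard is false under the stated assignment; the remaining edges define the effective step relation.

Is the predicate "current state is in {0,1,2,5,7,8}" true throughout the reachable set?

Answer: INVARIANT HOLDS

Working:
Inv-set: {0,1,2,5,7,8}
Reach set: {0,2,5,7,8}
  0: safe
  2: safe
  5: safe
  7: safe
  8: safe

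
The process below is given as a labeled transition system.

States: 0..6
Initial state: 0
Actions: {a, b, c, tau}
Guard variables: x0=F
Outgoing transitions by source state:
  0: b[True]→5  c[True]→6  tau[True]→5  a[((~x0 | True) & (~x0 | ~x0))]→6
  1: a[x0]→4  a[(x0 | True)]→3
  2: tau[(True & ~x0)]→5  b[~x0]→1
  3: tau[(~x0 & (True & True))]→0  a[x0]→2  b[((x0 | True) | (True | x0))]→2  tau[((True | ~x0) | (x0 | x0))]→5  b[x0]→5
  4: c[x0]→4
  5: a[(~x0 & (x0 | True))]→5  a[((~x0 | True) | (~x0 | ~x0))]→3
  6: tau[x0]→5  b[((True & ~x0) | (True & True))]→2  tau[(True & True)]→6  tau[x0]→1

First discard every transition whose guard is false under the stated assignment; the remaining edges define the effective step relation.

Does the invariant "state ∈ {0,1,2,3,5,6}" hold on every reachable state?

Answer: INVARIANT HOLDS

Analysis:
Allowed set {0,1,2,3,5,6}
Reachable = {0,1,2,3,5,6}
  0: ok
  1: ok
  2: ok
  3: ok
  5: ok
  6: ok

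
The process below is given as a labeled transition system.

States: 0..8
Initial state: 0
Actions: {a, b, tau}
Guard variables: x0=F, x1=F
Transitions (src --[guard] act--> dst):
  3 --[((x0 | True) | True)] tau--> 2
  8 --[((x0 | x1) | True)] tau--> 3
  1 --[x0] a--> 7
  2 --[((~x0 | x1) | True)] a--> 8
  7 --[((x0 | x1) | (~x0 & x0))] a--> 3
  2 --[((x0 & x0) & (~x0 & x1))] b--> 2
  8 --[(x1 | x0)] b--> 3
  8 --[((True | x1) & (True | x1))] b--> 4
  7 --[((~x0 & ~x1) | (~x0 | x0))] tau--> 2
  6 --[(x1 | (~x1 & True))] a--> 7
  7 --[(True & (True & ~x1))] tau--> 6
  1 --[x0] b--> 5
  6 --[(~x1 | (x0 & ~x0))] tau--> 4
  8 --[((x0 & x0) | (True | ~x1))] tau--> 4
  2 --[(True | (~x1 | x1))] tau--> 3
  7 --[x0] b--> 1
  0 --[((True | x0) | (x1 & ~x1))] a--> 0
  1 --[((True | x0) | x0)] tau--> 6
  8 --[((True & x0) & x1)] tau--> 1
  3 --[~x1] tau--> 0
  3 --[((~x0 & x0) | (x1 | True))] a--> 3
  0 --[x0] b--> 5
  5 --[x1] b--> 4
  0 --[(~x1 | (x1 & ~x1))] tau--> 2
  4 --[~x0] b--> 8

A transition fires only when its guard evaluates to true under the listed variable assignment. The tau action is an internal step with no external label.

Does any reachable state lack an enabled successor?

Answer: DEADLOCK-FREE

Working:
Reach set: {0,2,3,4,8}
  0: a→0  tau→2  [2 exit(s)]
  2: a→8  tau→3  [2 exit(s)]
  3: a→3  tau→0  tau→2  [3 exit(s)]
  4: b→8  [1 exit(s)]
  8: b→4  tau→3  tau→4  [3 exit(s)]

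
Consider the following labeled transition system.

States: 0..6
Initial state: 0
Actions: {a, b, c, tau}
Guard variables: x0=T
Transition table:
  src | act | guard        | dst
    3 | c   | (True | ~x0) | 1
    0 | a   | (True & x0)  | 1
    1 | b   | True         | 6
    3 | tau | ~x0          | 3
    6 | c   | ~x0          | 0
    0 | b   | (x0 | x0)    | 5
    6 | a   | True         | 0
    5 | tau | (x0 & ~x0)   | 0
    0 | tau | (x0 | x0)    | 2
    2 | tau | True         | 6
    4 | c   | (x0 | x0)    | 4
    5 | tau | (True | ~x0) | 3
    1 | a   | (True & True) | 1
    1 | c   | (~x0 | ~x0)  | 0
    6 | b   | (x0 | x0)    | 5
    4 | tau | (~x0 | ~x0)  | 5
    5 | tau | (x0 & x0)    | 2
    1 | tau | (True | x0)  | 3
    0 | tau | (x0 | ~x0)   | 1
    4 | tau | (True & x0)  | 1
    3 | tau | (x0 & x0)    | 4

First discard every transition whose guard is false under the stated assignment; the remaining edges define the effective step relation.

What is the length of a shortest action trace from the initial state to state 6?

BFS to 6:
  L0 = {0}
  L1 = {1,2,5}
  L2 = {3,6}
depth(6)=2, e.g. a·b

Answer: 2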